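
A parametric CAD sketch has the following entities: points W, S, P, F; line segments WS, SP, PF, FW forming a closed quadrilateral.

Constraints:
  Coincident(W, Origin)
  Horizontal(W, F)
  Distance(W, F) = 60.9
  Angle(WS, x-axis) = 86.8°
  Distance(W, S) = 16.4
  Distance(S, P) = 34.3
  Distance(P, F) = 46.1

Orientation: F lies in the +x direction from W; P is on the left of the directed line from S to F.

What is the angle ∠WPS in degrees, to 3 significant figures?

17.1°

W is at the origin; WF is horizontal with |WF| = 60.9 and F in +x, so F = (60.9, 0). WS runs at 86.8° with |WS| = 16.4, so S = (0.915, 16.4). P is determined by |SP| = 34.3 and |PF| = 46.1 together: it lies at the intersection of circle(S, 34.3) and circle(F, 46.1). With |SF| = 62.2, the foot of the radical line on SF is 23.5 from S and the perpendicular offset is √(34.3² − 23.5²) = 25.0. Taking the left-of-SF solution: P = (30.1, 34.3).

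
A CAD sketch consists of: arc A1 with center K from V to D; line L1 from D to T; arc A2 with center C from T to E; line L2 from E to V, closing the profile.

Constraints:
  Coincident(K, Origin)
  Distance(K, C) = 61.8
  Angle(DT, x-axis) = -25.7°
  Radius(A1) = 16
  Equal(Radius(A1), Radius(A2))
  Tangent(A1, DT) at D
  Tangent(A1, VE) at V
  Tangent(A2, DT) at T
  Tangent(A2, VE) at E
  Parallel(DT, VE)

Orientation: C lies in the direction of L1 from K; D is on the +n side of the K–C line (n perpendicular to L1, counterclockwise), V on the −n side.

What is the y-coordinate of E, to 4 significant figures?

-41.22

The slot axis is L1's direction at -25.7°, so u = (cos -25.7°, sin -25.7°) = (0.9011, -0.4337) and n = (−sin -25.7°, cos -25.7°) = (0.4337, 0.9011). K is at the origin and C lies 61.8 along u from K, so C = 61.8·u = (55.69, -26.80). Tangency of A1 to both parallel lines with radius 16.0 puts D and V at K ± 16.0·n: D = (6.939, 14.42), V = (-6.939, -14.42). Equal radii place T and E the same way about C: T = C + 16.0·n = (62.63, -12.38), E = C − 16.0·n = (48.75, -41.22). So E.y = -41.22.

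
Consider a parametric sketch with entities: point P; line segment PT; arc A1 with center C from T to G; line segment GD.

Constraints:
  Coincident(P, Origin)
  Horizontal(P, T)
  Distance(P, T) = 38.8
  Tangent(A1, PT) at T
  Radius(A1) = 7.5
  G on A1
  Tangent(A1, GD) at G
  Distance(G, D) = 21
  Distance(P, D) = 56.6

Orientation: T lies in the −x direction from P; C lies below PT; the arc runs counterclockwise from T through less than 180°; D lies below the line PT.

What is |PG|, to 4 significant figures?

46.60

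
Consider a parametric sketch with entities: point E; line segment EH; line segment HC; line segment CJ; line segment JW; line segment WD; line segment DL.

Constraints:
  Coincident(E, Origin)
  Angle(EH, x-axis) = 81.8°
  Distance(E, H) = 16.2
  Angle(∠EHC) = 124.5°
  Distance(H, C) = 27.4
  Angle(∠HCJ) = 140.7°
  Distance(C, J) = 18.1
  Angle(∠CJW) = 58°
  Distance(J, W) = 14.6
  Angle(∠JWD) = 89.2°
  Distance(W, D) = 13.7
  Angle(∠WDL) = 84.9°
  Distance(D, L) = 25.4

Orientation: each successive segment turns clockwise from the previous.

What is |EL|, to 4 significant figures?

59.47

E is at the origin; EH runs at 81.8° with length 16.2, so H = (2.311, 16.03). ∠EHC = 124.5° gives HC at 26.30° from the x-axis; with |HC| = 27.4, C = (26.87, 28.17). ∠HCJ = 140.7° gives CJ at -13.00° from the x-axis; with |CJ| = 18.1, J = (44.51, 24.10). ∠CJW = 58.0° gives JW at -135.0° from the x-axis; with |JW| = 14.6, W = (34.19, 13.78). ∠JWD = 89.2° gives WD at 134.2° from the x-axis; with |WD| = 13.7, D = (24.64, 23.60). ∠WDL = 84.9° gives DL at 39.10° from the x-axis; with |DL| = 25.4, L = (44.35, 39.62). Then |EL| = |L − E| = 59.47.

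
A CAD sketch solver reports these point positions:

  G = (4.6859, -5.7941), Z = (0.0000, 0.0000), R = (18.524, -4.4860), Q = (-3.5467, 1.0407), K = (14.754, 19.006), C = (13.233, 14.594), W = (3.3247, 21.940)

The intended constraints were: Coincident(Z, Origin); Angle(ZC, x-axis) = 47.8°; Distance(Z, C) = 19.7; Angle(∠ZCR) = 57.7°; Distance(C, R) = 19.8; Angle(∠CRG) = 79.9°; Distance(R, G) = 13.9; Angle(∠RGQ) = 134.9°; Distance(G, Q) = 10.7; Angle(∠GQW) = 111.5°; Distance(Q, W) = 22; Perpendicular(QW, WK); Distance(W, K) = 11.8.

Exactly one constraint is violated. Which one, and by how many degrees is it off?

Perpendicular(QW, WK) — off by 3.80°.

Z = (0.00, 0.00) ✓; ZC at 47.80° ✓; |ZC| = 19.70 ✓; ∠ZCR = 57.70° ✓; |CR| = 19.80 ✓; ∠CRG = 79.90° ✓; |RG| = 13.90 ✓; ∠RGQ = 134.9° ✓; |GQ| = 10.70 ✓; ∠GQW = 111.5° ✓; |QW| = 22.00 ✓; ∠(QW, WK) = 86.20° ✗; |WK| = 11.80 ✓.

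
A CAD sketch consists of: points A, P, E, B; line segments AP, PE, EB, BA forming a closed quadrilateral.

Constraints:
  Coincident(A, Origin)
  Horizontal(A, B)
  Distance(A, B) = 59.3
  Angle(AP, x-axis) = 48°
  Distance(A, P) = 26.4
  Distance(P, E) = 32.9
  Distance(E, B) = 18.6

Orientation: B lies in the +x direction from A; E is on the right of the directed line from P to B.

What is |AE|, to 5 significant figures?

41.191

A is at the origin; AB is horizontal with |AB| = 59.3 and B in +x, so B = (59.3, 0). AP runs at 48.0° with |AP| = 26.4, so P = (17.665, 19.619). E is determined by |PE| = 32.9 and |EB| = 18.6 together: it lies at the intersection of circle(P, 32.9) and circle(B, 18.6). With |PB| = 46.026, the foot of the radical line on PB is 31.013 from P and the perpendicular offset is √(32.9² − 31.013²) = 10.981. Taking the right-of-PB solution: E = (41.039, -3.5343).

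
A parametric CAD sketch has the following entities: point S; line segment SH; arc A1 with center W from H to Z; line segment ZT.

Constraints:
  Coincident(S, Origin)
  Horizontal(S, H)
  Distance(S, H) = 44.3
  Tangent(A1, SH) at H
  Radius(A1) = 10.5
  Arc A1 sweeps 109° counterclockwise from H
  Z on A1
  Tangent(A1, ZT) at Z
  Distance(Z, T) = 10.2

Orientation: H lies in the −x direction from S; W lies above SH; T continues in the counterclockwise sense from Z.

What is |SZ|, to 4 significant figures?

37.08

A1 meets SH tangentially, so WH is at right angles to SH, so W = H + (0, 10.5) = (-44.30, 10.50). On A1, H sits at bearing -90° from W; a 109° counterclockwise sweep puts Z at bearing 19°, so Z = W + 10.5·(cos 19°, sin 19°) = (-34.37, 13.92). Then |SZ| = |Z − S| = 37.08.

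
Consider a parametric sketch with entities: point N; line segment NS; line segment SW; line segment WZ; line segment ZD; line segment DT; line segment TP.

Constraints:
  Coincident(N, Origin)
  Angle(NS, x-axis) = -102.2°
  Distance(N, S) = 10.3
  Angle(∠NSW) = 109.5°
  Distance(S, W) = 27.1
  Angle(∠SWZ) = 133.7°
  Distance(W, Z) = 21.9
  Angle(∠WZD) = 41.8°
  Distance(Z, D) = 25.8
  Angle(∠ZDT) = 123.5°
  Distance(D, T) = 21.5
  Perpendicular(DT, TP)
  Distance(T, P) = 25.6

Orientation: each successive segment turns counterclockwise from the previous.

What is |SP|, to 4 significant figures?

33.38

N is at the origin; NS runs at -102.2° with length 10.3, so S = (-2.177, -10.07). ∠NSW = 109.5° gives SW at -31.70° from the x-axis; with |SW| = 27.1, W = (20.88, -24.31). ∠SWZ = 133.7° gives WZ at 14.60° from the x-axis; with |WZ| = 21.9, Z = (42.07, -18.79). ∠WZD = 41.8° gives ZD at 152.8° from the x-axis; with |ZD| = 25.8, D = (19.13, -6.994). ∠ZDT = 123.5° gives DT at -150.7° from the x-axis; with |DT| = 21.5, T = (0.3767, -17.52). DT ⟂ TP, so TP runs at -60.70°; with |TP| = 25.6, P = (12.90, -39.84). Then |SP| = |P − S| = 33.38.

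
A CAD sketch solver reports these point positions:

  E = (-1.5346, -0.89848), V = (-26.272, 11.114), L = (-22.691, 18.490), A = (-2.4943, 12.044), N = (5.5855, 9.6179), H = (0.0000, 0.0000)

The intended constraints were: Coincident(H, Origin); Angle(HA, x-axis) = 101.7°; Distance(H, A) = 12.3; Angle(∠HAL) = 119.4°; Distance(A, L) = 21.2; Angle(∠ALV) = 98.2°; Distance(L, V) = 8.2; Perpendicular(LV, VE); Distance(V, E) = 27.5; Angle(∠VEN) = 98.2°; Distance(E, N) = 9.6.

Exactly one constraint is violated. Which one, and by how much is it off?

Distance(E, N) = 9.6 — off by 3.10.

H = (0.00, 0.00) ✓; HA at 101.7° ✓; |HA| = 12.30 ✓; ∠HAL = 119.4° ✓; |AL| = 21.20 ✓; ∠ALV = 98.20° ✓; |LV| = 8.199 ✓; ∠(LV, VE) = 90.00° ✓; |VE| = 27.50 ✓; ∠VEN = 98.20° ✓; |EN| = 12.70 ✗.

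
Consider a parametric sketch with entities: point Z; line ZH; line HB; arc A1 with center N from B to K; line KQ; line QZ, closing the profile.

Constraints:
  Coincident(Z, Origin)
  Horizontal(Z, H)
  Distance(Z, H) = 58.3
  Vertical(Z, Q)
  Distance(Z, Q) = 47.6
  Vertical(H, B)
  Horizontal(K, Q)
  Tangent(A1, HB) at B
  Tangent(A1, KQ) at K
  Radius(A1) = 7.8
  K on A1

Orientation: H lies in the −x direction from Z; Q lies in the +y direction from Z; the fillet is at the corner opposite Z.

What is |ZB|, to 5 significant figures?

70.590

Z is at the origin; Z and H share the same y with |ZH| = 58.3 and H on the −x side, so H = (-58.300, 0.0000). Z and Q share the same x with |ZQ| = 47.6 and Q on the +y side, so Q = (0.0000, 47.600). The virtual corner opposite Z is at (-58.300, 47.600). Since A1 is tangent to HB there, NB ⟂ HB and since A1 is tangent to KQ there, NK ⟂ KQ, with radius 7.8, so the center N sits 7.8 in from both sides at N = (-50.500, 39.800). That places the tangent points at B = (-58.300, 39.800) on HB and K = (-50.500, 47.600) on KQ. Then |ZB| = |B − Z| = 70.590.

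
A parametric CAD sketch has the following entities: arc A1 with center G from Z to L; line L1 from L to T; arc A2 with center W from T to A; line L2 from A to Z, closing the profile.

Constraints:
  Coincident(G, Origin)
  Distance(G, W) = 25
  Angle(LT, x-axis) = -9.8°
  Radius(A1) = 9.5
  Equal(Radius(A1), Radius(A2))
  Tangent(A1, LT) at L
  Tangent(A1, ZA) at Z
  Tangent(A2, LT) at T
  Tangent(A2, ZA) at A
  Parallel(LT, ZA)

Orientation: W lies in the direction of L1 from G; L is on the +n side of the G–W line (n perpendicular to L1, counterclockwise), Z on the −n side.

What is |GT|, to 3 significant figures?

26.7

The slot axis is L1's direction at -9.8°, so u = (cos -9.8°, sin -9.8°) = (0.985, -0.170) and n = (−sin -9.8°, cos -9.8°) = (0.170, 0.985). G is at the origin and W lies 25.0 along u from G, so W = 25.0·u = (24.6, -4.26). Tangency of A1 to both parallel lines with radius 9.5 puts L and Z at G ± 9.5·n: L = (1.62, 9.36), Z = (-1.62, -9.36). Equal radii place T and A the same way about W: T = W + 9.5·n = (26.3, 5.11), A = W − 9.5·n = (23.0, -13.6). Then |GT| = |T − G| = 26.7.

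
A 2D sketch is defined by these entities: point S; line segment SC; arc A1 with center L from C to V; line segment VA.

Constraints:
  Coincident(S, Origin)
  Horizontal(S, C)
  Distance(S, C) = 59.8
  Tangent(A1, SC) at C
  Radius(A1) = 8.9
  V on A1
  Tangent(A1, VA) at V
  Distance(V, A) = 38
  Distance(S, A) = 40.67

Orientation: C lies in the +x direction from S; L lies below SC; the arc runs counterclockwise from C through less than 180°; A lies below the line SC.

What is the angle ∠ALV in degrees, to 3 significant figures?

76.8°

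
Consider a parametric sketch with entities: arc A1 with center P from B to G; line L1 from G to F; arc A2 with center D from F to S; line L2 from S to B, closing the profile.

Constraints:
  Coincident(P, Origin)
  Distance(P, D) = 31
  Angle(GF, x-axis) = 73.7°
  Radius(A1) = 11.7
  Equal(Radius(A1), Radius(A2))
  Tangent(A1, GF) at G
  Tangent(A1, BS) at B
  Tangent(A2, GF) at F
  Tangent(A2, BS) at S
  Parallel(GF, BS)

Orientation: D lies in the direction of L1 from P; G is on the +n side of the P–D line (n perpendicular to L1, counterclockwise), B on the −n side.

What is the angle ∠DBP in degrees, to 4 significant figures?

69.32°

P is at the origin and D lies 31.0 along u from P, so D = 31.0·u = (8.701, 29.75). Tangency of A1 to both parallel lines with radius 11.7 puts G and B at P ± 11.7·n: G = (-11.23, 3.284), B = (11.23, -3.284). Then cos ∠DBP = BD·BP / (|BD||BP|), giving 69.32°.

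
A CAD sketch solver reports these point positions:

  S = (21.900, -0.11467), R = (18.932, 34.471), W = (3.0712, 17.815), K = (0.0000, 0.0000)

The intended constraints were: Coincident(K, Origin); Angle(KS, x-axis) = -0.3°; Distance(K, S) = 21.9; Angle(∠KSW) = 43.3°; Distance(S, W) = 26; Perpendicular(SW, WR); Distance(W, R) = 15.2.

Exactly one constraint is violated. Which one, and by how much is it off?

Distance(W, R) = 15.2 — off by 7.80.

K = (0.00, 0.00) ✓; KS at -0.3000° ✓; |KS| = 21.90 ✓; ∠KSW = 43.30° ✓; |SW| = 26.00 ✓; ∠(SW, WR) = 90.00° ✓; |WR| = 23.00 ✗.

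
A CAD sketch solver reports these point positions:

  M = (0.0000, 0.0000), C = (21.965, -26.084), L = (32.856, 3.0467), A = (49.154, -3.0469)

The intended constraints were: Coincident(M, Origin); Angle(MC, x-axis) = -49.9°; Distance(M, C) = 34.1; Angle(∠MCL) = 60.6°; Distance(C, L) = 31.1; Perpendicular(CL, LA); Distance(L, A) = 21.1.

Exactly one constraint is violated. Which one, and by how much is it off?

Distance(L, A) = 21.1 — off by 3.70.

M = (0.00, 0.00) ✓; MC at -49.90° ✓; |MC| = 34.10 ✓; ∠MCL = 60.60° ✓; |CL| = 31.10 ✓; ∠(CL, LA) = 90.00° ✓; |LA| = 17.40 ✗.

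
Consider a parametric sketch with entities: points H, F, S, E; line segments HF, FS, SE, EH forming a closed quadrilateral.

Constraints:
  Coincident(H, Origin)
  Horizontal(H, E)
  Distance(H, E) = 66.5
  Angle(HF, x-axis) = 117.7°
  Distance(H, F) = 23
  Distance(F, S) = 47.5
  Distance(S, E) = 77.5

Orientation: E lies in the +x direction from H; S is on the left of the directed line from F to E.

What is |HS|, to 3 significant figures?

61.5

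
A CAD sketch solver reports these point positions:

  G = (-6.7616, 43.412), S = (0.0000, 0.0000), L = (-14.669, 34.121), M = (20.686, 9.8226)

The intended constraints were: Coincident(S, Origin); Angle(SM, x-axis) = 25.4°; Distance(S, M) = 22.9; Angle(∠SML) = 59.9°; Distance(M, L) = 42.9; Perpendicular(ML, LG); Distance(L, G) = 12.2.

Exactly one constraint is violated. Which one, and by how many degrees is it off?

Perpendicular(ML, LG) — off by 5.90°.

S = (0.00, 0.00) ✓; SM at 25.40° ✓; |SM| = 22.90 ✓; ∠SML = 59.90° ✓; |ML| = 42.90 ✓; ∠(ML, LG) = 95.90° ✗; |LG| = 12.20 ✓.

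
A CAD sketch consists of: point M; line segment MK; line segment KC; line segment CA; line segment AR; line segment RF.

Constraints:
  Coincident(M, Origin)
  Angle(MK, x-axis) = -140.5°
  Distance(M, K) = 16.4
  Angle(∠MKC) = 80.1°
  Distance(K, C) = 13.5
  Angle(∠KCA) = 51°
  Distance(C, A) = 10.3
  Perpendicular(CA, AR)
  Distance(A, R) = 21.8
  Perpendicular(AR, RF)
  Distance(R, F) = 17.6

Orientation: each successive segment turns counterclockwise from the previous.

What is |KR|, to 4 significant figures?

11.45

M is at the origin; MK runs at -140.5° with length 16.4, so K = (-12.65, -10.43). ∠MKC = 80.1° gives KC at -40.60° from the x-axis; with |KC| = 13.5, C = (-2.404, -19.22). ∠KCA = 51.0° gives CA at 88.40° from the x-axis; with |CA| = 10.3, A = (-2.117, -8.921). CA is perpendicular to AR, so AR runs at 178.4°; with |AR| = 21.8, R = (-23.91, -8.312). Then |KR| = |R − K| = 11.45.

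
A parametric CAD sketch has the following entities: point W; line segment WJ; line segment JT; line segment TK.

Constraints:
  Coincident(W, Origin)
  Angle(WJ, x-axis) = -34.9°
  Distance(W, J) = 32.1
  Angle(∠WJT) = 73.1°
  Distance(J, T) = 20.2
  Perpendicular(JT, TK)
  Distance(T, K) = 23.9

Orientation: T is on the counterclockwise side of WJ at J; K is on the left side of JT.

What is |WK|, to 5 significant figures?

12.828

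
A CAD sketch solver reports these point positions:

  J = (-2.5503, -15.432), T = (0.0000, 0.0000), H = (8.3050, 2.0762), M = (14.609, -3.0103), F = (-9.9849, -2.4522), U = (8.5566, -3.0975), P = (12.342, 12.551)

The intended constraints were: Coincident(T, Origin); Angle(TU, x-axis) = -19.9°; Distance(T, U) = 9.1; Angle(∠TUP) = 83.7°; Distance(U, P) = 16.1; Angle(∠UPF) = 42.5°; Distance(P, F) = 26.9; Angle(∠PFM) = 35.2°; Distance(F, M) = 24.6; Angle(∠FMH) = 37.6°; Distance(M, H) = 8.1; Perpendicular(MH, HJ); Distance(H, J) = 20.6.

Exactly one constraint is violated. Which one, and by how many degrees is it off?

Perpendicular(MH, HJ) — off by 7.10°.

T = (0.00, 0.00) ✓; TU at -19.90° ✓; |TU| = 9.100 ✓; ∠TUP = 83.70° ✓; |UP| = 16.10 ✓; ∠UPF = 42.50° ✓; |PF| = 26.90 ✓; ∠PFM = 35.20° ✓; |FM| = 24.60 ✓; ∠FMH = 37.60° ✓; |MH| = 8.100 ✓; ∠(MH, HJ) = 97.10° ✗; |HJ| = 20.60 ✓.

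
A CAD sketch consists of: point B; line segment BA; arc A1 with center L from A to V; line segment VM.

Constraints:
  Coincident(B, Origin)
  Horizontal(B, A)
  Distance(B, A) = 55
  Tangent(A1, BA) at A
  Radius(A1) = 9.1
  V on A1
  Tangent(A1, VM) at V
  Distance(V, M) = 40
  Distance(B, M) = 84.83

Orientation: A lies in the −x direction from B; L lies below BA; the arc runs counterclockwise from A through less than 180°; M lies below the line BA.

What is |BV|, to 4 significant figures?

64.42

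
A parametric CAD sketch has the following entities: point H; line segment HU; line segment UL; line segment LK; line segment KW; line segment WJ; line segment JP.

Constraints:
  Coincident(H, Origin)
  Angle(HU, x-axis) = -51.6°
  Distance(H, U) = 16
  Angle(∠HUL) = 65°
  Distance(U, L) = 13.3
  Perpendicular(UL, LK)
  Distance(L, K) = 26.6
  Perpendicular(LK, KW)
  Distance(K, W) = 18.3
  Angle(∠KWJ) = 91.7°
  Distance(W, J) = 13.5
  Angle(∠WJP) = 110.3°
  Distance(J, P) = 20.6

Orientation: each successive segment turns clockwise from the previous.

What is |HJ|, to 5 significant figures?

12.242

H is at the origin; HU runs at -51.6° with length 16.0, so U = (9.9384, -12.539). ∠HUL = 65.0° gives UL at -166.60° from the x-axis; with |UL| = 13.3, L = (-2.9996, -15.621). UL ⟂ LK, so LK runs at 103.40°; with |LK| = 26.6, K = (-9.1640, 10.254). The perpendicularity gives KW at right angles to LK, so KW runs at 13.400°; with |KW| = 18.3, W = (8.6377, 14.495). ∠KWJ = 91.7° gives WJ at -74.900° from the x-axis; with |WJ| = 13.5, J = (12.155, 1.4616). Then |HJ| = |J − H| = 12.242.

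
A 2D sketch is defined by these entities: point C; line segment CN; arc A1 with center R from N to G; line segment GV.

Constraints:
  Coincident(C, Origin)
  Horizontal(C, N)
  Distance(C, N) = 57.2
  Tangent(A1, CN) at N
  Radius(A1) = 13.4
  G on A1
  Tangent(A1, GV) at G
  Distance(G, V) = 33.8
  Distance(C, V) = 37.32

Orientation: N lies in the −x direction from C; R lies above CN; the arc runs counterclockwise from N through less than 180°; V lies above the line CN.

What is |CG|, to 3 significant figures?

47.7

C is at the origin; C and N share the same y with |CN| = 57.2 and N on the −x side, so N = (-57.2, 0.00). A1 meets CN tangentially, so RN is at right angles to CN, so R = N + (0, 13.4) = (-57.2, 13.4). Since RG ⟂ GV (tangency), |RV| = √(13.4² + 33.8²) = 36.4 regardless of where G sits on A1. So V lies on both circle(C, 37.32) and circle(R, 36.4); the above-CN intersection is V = (-24.1, 28.5). G is the foot of the tangent from V: G = (-47.5, 4.11).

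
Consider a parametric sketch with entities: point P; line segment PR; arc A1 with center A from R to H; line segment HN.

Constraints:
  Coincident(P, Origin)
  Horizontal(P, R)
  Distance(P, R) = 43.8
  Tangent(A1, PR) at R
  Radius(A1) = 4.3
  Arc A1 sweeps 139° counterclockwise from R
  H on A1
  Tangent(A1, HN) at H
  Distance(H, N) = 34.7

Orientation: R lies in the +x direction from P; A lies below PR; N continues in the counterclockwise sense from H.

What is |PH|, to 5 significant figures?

41.668

P is at the origin; PR is horizontal with |PR| = 43.8 and R on the +x side, so R = (43.800, 0.0000). Since A1 is tangent to PR there, AR ⟂ PR, so A = R + (0, -4.3) = (43.800, -4.3000). On A1, R sits at bearing 90° from A; a 139° counterclockwise sweep puts H at bearing 229°, so H = A + 4.3·(cos 229°, sin 229°) = (40.979, -7.5453). Then |PH| = |H − P| = 41.668.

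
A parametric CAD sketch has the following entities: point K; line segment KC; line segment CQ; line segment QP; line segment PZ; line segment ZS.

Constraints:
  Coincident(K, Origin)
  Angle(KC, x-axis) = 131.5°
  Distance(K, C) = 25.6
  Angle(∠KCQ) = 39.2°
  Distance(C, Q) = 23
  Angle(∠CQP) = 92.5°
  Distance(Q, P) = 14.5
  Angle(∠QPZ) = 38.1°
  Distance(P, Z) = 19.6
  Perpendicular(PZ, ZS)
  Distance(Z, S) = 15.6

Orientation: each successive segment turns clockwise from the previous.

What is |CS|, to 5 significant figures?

25.051

K is at the origin; KC runs at 131.5° with length 25.6, so C = (-16.963, 19.173). ∠KCQ = 39.2° gives CQ at -9.3000° from the x-axis; with |CQ| = 23.0, Q = (5.7346, 15.456). ∠CQP = 92.5° gives QP at -96.800° from the x-axis; with |QP| = 14.5, P = (4.0178, 1.0584). ∠QPZ = 38.1° gives PZ at 121.30° from the x-axis; with |PZ| = 19.6, Z = (-6.1648, 17.806). PZ ⟂ ZS, so ZS runs at 31.300°; with |ZS| = 15.6, S = (7.1647, 25.910). Then |CS| = |S − C| = 25.051.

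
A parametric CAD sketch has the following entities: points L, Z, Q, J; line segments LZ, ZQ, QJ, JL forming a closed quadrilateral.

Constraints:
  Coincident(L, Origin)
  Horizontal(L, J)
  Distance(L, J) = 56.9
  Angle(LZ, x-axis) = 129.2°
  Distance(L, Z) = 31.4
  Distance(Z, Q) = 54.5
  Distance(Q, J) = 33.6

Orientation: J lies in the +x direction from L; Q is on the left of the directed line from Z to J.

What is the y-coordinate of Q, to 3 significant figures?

25.2

L is at the origin; LJ is horizontal with |LJ| = 56.9 and J in +x, so J = (56.9, 0). LZ runs at 129.2° with |LZ| = 31.4, so Z = (-19.8, 24.3). Q is determined by |ZQ| = 54.5 and |QJ| = 33.6 together: it lies at the intersection of circle(Z, 54.5) and circle(J, 33.6). With |ZJ| = 80.5, the foot of the radical line on ZJ is 51.7 from Z and the perpendicular offset is √(54.5² − 51.7²) = 17.3. Taking the left-of-ZJ solution: Q = (34.6, 25.2).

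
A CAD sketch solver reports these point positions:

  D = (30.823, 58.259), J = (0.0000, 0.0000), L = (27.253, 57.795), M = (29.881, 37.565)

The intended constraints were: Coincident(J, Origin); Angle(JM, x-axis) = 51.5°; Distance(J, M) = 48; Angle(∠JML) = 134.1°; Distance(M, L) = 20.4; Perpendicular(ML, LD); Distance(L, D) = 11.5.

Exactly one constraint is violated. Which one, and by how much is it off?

Distance(L, D) = 11.5 — off by 7.90.

J = (0.00, 0.00) ✓; JM at 51.50° ✓; |JM| = 48.00 ✓; ∠JML = 134.1° ✓; |ML| = 20.40 ✓; ∠(ML, LD) = 90.00° ✓; |LD| = 3.600 ✗.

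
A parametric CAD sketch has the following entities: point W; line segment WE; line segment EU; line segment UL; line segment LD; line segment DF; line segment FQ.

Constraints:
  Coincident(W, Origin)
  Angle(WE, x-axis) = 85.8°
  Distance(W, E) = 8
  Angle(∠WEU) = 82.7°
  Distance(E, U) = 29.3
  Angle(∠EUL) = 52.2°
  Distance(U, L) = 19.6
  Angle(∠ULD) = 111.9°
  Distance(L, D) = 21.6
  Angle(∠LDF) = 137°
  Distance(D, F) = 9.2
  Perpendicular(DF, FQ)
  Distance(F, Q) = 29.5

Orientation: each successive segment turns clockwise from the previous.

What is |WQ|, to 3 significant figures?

26.8

∠LDF = 137.0° gives DF at 110° from the x-axis; with |DF| = 9.2, F = (-7.82, 7.96). The perpendicularity gives FQ at right angles to DF, so FQ runs at 19.6°; with |FQ| = 29.5, Q = (20.0, 17.9). Then |WQ| = |Q − W| = 26.8.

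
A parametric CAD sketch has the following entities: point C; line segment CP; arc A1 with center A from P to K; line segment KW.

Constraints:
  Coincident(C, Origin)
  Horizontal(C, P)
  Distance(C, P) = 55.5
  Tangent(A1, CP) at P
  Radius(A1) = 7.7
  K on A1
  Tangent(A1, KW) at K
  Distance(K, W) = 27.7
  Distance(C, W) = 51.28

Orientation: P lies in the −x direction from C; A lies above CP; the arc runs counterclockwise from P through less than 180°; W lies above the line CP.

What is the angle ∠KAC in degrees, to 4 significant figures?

8.973°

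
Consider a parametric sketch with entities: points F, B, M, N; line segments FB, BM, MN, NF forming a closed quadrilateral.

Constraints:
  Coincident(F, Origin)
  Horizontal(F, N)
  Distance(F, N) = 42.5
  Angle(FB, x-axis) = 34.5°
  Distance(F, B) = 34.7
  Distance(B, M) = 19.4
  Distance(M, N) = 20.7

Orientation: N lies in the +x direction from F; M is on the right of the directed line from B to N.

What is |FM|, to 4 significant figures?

21.90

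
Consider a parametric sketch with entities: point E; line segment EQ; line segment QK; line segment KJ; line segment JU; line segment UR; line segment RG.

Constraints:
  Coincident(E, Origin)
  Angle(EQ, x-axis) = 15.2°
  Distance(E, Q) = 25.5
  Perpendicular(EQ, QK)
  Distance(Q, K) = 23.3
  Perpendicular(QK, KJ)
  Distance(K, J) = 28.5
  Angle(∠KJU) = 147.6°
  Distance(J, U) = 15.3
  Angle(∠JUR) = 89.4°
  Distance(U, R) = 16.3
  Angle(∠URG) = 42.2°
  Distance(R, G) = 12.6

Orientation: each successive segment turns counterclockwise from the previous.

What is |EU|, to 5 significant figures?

21.942

QK ⟂ KJ, so KJ runs at -164.80°; with |KJ| = 28.5, J = (-9.0041, 21.698). ∠KJU = 147.6° gives JU at -132.40° from the x-axis; with |JU| = 15.3, U = (-19.321, 10.400). Then |EU| = |U − E| = 21.942.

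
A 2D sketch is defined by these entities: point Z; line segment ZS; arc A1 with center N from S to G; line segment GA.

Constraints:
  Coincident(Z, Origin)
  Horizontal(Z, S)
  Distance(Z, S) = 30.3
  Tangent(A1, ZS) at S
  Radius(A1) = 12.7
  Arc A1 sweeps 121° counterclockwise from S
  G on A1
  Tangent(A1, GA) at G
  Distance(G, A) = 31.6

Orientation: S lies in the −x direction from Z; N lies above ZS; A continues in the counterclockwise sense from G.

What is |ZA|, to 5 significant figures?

58.480

Z is at the origin; ZS is horizontal with |ZS| = 30.3 and S on the −x side, so S = (-30.300, 0.0000). Tangency of A1 to ZS means the radius NS is perpendicular to ZS, so N = S + (0, 12.7) = (-30.300, 12.700). On A1, S sits at bearing -90° from N; a 121° counterclockwise sweep puts G at bearing 31°, so G = N + 12.7·(cos 31°, sin 31°) = (-19.414, 19.241). The tangent condition forces NG to be normal to GA, so GA runs along (−sin 31°, cos 31°); with |GA| = 31.6, A = (-35.689, 46.327). Then |ZA| = |A − Z| = 58.480.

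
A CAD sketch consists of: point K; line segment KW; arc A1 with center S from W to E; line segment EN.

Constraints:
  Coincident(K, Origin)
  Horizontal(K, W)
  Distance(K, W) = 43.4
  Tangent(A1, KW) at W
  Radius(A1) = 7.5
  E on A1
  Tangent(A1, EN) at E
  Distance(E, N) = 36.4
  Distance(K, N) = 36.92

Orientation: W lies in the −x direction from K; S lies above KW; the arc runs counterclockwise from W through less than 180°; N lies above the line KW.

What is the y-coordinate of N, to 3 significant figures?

33.1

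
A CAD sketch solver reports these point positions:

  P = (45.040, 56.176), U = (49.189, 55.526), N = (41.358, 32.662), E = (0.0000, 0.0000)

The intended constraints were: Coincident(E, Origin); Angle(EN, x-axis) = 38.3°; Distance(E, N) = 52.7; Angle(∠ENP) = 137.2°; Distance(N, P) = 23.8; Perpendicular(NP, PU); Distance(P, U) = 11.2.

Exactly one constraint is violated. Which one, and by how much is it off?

Distance(P, U) = 11.2 — off by 7.00.

E = (0.00, 0.00) ✓; EN at 38.30° ✓; |EN| = 52.70 ✓; ∠ENP = 137.2° ✓; |NP| = 23.80 ✓; ∠(NP, PU) = 90.00° ✓; |PU| = 4.200 ✗.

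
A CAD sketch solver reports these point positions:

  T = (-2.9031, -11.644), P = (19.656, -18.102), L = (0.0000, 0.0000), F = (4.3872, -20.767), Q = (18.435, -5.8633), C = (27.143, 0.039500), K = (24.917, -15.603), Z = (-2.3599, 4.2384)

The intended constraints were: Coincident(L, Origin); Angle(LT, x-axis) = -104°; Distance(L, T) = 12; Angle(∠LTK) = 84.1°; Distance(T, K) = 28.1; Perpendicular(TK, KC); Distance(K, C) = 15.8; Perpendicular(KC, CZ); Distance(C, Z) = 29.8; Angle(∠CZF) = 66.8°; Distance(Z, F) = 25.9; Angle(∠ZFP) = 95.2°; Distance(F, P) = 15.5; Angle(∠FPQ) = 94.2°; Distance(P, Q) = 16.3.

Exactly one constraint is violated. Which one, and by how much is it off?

Distance(P, Q) = 16.3 — off by 4.00.

L = (0.00, 0.00) ✓; LT at -104.0° ✓; |LT| = 12.00 ✓; ∠LTK = 84.10° ✓; |TK| = 28.10 ✓; ∠(TK, KC) = 90.00° ✓; |KC| = 15.80 ✓; ∠(KC, CZ) = 90.00° ✓; |CZ| = 29.80 ✓; ∠CZF = 66.80° ✓; |ZF| = 25.90 ✓; ∠ZFP = 95.20° ✓; |FP| = 15.50 ✓; ∠FPQ = 94.20° ✓; |PQ| = 12.30 ✗.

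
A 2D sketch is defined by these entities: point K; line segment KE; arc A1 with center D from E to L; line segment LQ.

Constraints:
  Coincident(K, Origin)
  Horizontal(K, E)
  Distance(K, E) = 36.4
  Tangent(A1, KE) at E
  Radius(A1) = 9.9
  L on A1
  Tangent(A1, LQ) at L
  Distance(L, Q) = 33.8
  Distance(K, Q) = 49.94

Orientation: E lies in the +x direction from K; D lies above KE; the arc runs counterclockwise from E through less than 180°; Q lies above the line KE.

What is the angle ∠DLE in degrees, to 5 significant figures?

27.402°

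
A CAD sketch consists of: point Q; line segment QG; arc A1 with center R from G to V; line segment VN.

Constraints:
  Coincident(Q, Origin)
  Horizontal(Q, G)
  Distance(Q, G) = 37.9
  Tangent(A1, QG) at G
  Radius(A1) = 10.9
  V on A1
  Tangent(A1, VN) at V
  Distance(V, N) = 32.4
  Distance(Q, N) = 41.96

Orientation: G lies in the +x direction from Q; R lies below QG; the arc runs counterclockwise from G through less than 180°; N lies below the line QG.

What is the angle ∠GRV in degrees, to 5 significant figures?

71.619°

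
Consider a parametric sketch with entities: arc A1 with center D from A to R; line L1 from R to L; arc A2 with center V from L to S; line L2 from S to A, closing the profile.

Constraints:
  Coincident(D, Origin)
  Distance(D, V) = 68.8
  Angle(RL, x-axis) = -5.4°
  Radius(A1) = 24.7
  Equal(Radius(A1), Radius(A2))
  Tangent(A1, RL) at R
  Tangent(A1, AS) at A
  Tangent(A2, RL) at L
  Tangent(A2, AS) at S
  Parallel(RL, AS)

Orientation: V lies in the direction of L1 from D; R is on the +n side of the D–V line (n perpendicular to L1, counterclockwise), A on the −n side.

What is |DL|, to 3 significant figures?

73.1

Tangency of A1 to both parallel lines with radius 24.7 puts R and A at D ± 24.7·n: R = (2.32, 24.6), A = (-2.32, -24.6). Equal radii place L and S the same way about V: L = V + 24.7·n = (70.8, 18.1), S = V − 24.7·n = (66.2, -31.1). Then |DL| = |L − D| = 73.1.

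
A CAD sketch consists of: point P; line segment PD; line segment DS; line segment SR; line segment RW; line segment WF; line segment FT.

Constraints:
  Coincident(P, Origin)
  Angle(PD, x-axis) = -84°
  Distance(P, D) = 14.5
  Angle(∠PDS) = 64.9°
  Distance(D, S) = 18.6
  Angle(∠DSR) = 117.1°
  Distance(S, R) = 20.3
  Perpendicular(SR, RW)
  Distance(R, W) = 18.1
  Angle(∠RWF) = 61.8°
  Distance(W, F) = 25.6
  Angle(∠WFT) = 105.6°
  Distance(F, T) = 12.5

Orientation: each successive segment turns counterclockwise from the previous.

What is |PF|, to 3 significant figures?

13.8

SR ⟂ RW, so RW runs at -176°; with |RW| = 18.1, W = (-2.03, 14.2). ∠RWF = 61.8° gives WF at -57.8° from the x-axis; with |WF| = 25.6, F = (11.6, -7.49). Then |PF| = |F − P| = 13.8.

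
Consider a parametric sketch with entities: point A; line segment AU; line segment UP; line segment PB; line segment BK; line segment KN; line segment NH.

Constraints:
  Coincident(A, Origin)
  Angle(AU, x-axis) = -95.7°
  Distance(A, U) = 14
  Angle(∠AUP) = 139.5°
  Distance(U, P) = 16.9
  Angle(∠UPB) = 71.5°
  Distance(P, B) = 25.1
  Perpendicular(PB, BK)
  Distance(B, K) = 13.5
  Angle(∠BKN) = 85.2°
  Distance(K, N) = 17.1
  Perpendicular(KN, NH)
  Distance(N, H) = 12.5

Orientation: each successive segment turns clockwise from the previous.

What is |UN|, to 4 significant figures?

4.789

The perpendicularity gives BK at right angles to PB, so BK runs at 25.30°; with |BK| = 13.5, K = (-12.11, 2.834). ∠BKN = 85.2° gives KN at -69.50° from the x-axis; with |KN| = 17.1, N = (-6.121, -13.18). Then |UN| = |N − U| = 4.789.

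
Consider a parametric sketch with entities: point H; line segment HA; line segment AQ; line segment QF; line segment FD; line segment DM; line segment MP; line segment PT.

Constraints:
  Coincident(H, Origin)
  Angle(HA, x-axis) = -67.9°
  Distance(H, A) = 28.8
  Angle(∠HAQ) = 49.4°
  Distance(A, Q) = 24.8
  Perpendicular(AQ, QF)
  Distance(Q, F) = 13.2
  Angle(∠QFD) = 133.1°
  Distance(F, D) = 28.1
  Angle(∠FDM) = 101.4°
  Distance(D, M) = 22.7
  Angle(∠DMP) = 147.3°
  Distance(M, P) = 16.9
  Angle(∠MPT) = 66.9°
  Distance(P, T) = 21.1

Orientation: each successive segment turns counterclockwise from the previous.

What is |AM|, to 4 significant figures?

23.89

H is at the origin; HA runs at -67.9° with length 28.8, so A = (10.84, -26.68). ∠HAQ = 49.4° gives AQ at 62.70° from the x-axis; with |AQ| = 24.8, Q = (22.21, -4.646). AQ is perpendicular to QF, so QF runs at 152.7°; with |QF| = 13.2, F = (10.48, 1.408). ∠QFD = 133.1° gives FD at -160.4° from the x-axis; with |FD| = 28.1, D = (-15.99, -8.018). ∠FDM = 101.4° gives DM at -81.80° from the x-axis; with |DM| = 22.7, M = (-12.75, -30.49). Then |AM| = |M − A| = 23.89.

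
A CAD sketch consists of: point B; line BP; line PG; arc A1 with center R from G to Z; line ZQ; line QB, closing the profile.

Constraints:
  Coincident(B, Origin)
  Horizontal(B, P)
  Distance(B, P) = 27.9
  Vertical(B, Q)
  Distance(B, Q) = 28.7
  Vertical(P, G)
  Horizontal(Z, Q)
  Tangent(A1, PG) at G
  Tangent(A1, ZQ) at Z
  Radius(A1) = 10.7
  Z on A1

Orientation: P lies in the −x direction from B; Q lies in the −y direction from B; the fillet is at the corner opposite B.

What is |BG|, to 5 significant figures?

33.203

The virtual corner opposite B is at (-27.900, -28.700). Tangency of A1 to PG means the radius RG is perpendicular to PG and since A1 is tangent to ZQ there, RZ ⟂ ZQ, with radius 10.7, so the center R sits 10.7 in from both sides at R = (-17.200, -18.000). That places the tangent points at G = (-27.900, -18.000) on PG and Z = (-17.200, -28.700) on ZQ. Then |BG| = |G − B| = 33.203.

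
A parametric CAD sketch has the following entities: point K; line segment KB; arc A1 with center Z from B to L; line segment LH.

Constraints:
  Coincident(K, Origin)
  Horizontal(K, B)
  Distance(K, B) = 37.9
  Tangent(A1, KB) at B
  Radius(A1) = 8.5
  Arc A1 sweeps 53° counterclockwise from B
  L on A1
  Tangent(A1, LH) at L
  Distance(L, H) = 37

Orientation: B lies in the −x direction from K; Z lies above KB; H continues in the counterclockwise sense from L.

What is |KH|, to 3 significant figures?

34.1

K is at the origin; K and B share the same y with |KB| = 37.9 and B on the −x side, so B = (-37.9, 0.00). Tangency of A1 to KB means the radius ZB is perpendicular to KB, so Z = B + (0, 8.5) = (-37.9, 8.50). On A1, B sits at bearing -90° from Z; a 53° counterclockwise sweep puts L at bearing -37°, so L = Z + 8.5·(cos -37°, sin -37°) = (-31.1, 3.38). Since A1 is tangent to LH there, ZL ⟂ LH, so LH runs along (−sin -37°, cos -37°); with |LH| = 37.0, H = (-8.84, 32.9). Then |KH| = |H − K| = 34.1.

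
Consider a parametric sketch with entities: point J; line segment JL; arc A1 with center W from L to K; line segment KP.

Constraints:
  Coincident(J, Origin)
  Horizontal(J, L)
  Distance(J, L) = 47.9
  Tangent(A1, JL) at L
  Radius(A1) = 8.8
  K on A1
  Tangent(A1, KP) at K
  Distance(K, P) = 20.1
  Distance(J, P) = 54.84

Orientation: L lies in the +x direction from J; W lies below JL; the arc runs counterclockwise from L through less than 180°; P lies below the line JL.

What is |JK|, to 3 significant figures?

41.1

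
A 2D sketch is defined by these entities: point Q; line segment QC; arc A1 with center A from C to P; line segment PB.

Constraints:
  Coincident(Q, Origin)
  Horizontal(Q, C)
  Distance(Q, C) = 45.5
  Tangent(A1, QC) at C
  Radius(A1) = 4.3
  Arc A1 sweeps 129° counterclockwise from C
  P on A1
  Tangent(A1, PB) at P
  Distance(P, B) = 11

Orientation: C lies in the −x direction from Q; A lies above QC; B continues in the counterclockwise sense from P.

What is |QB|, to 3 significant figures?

51.5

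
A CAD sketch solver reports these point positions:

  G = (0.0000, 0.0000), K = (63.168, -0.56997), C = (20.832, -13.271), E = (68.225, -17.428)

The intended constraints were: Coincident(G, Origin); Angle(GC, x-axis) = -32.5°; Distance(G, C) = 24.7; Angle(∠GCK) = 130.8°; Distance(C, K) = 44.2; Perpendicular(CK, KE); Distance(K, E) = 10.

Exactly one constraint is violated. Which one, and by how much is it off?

Distance(K, E) = 10 — off by 7.60.

G = (0.00, 0.00) ✓; GC at -32.50° ✓; |GC| = 24.70 ✓; ∠GCK = 130.8° ✓; |CK| = 44.20 ✓; ∠(CK, KE) = 90.00° ✓; |KE| = 17.60 ✗.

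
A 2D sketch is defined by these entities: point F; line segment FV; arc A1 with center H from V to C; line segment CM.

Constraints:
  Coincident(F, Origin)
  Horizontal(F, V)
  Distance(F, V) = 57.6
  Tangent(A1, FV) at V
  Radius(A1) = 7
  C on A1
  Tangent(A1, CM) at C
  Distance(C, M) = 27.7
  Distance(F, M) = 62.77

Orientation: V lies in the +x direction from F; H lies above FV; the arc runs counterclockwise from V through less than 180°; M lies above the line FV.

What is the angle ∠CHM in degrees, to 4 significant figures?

75.82°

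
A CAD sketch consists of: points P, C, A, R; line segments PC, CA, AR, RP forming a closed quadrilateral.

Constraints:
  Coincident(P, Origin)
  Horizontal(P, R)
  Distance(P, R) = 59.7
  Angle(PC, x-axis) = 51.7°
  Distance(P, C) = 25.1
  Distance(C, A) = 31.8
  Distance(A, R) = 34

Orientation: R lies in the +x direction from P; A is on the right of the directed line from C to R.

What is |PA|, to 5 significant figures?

28.923

Checks: PC at 51.70° ✓; |CA| = 31.80 ✓; |AR| = 34.00 ✓.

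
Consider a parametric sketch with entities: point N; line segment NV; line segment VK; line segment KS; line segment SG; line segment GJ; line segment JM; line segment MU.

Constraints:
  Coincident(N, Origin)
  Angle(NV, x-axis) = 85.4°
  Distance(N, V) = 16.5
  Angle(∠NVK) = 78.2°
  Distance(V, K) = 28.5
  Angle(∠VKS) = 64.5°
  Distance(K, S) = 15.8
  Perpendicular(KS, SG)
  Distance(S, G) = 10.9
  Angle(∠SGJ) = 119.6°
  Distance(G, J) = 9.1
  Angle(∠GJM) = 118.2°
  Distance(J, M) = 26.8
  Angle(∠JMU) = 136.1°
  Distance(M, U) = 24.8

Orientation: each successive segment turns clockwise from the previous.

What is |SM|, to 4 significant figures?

30.61

N is at the origin; NV runs at 85.4° with length 16.5, so V = (1.323, 16.45). ∠NVK = 78.2° gives VK at -16.40° from the x-axis; with |VK| = 28.5, K = (28.66, 8.400). ∠VKS = 64.5° gives KS at -131.9° from the x-axis; with |KS| = 15.8, S = (18.11, -3.360). KS is perpendicular to SG, so SG runs at 138.1°; with |SG| = 10.9, G = (9.999, 3.919). ∠SGJ = 119.6° gives GJ at 77.70° from the x-axis; with |GJ| = 9.1, J = (11.94, 12.81). ∠GJM = 118.2° gives JM at 15.90° from the x-axis; with |JM| = 26.8, M = (37.71, 20.15). Then |SM| = |M − S| = 30.61.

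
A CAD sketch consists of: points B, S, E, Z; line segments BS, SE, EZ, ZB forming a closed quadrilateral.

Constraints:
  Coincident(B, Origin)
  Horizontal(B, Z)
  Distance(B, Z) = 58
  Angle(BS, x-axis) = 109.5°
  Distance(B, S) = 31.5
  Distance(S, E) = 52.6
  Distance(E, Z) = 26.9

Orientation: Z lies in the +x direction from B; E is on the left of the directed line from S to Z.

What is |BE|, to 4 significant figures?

46.48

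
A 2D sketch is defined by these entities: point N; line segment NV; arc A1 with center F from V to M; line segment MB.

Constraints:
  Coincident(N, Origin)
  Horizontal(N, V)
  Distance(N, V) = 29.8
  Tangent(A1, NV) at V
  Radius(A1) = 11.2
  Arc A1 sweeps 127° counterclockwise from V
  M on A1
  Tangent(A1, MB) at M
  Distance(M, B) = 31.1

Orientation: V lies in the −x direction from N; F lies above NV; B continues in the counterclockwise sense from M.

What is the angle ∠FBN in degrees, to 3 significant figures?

25.6°

N is at the origin; NV is horizontal with |NV| = 29.8 and V on the −x side, so V = (-29.8, 0.00). Tangency of A1 to NV means the radius FV is perpendicular to NV, so F = V + (0, 11.2) = (-29.8, 11.2). On A1, V sits at bearing -90° from F; a 127° counterclockwise sweep puts M at bearing 37°, so M = F + 11.2·(cos 37°, sin 37°) = (-20.9, 17.9). A1 meets MB tangentially, so FM is at right angles to MB, so MB runs along (−sin 37°, cos 37°); with |MB| = 31.1, B = (-39.6, 42.8). Then cos ∠FBN = BF·BN / (|BF||BN|), giving 25.6°.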